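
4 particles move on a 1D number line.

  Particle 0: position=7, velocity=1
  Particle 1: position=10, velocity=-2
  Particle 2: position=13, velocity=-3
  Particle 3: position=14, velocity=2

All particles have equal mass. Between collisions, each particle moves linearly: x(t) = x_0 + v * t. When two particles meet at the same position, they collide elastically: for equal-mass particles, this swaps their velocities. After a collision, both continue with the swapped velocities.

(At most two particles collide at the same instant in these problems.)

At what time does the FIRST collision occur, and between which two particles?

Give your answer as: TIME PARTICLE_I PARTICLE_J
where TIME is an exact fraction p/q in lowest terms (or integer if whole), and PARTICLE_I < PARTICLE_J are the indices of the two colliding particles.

Pair (0,1): pos 7,10 vel 1,-2 -> gap=3, closing at 3/unit, collide at t=1
Pair (1,2): pos 10,13 vel -2,-3 -> gap=3, closing at 1/unit, collide at t=3
Pair (2,3): pos 13,14 vel -3,2 -> not approaching (rel speed -5 <= 0)
Earliest collision: t=1 between 0 and 1

Answer: 1 0 1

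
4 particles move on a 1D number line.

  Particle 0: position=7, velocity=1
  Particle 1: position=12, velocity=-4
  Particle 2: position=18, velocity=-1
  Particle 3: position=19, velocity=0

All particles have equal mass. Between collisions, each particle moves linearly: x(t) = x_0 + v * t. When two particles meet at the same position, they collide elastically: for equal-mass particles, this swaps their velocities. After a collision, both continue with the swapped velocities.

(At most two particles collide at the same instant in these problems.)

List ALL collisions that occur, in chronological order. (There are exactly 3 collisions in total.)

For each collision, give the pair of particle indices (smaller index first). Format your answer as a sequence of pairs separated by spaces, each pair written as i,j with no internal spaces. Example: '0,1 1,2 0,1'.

Answer: 0,1 1,2 2,3

Derivation:
Collision at t=1: particles 0 and 1 swap velocities; positions: p0=8 p1=8 p2=17 p3=19; velocities now: v0=-4 v1=1 v2=-1 v3=0
Collision at t=11/2: particles 1 and 2 swap velocities; positions: p0=-10 p1=25/2 p2=25/2 p3=19; velocities now: v0=-4 v1=-1 v2=1 v3=0
Collision at t=12: particles 2 and 3 swap velocities; positions: p0=-36 p1=6 p2=19 p3=19; velocities now: v0=-4 v1=-1 v2=0 v3=1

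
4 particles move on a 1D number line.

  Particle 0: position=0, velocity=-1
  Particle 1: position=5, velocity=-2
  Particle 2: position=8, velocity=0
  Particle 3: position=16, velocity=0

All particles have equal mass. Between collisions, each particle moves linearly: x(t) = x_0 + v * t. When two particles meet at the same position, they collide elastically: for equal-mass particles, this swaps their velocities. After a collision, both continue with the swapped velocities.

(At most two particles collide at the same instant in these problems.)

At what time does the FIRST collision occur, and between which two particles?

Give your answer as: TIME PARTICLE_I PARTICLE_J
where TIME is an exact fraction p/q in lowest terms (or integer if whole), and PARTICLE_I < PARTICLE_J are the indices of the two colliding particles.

Answer: 5 0 1

Derivation:
Pair (0,1): pos 0,5 vel -1,-2 -> gap=5, closing at 1/unit, collide at t=5
Pair (1,2): pos 5,8 vel -2,0 -> not approaching (rel speed -2 <= 0)
Pair (2,3): pos 8,16 vel 0,0 -> not approaching (rel speed 0 <= 0)
Earliest collision: t=5 between 0 and 1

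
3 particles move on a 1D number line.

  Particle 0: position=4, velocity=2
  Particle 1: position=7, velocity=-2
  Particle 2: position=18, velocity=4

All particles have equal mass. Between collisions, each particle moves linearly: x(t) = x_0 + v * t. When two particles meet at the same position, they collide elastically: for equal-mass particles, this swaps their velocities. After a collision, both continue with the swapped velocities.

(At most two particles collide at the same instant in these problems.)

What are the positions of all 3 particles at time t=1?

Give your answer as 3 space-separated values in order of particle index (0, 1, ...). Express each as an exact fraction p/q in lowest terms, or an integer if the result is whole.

Answer: 5 6 22

Derivation:
Collision at t=3/4: particles 0 and 1 swap velocities; positions: p0=11/2 p1=11/2 p2=21; velocities now: v0=-2 v1=2 v2=4
Advance to t=1 (no further collisions before then); velocities: v0=-2 v1=2 v2=4; positions = 5 6 22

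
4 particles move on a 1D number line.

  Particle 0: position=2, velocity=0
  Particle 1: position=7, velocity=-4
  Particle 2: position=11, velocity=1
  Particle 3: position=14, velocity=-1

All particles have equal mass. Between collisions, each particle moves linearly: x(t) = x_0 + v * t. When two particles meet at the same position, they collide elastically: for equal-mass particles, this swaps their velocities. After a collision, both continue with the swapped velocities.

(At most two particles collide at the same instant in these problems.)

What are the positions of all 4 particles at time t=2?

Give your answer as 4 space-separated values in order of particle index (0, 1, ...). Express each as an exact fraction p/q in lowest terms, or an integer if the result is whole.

Answer: -1 2 12 13

Derivation:
Collision at t=5/4: particles 0 and 1 swap velocities; positions: p0=2 p1=2 p2=49/4 p3=51/4; velocities now: v0=-4 v1=0 v2=1 v3=-1
Collision at t=3/2: particles 2 and 3 swap velocities; positions: p0=1 p1=2 p2=25/2 p3=25/2; velocities now: v0=-4 v1=0 v2=-1 v3=1
Advance to t=2 (no further collisions before then); velocities: v0=-4 v1=0 v2=-1 v3=1; positions = -1 2 12 13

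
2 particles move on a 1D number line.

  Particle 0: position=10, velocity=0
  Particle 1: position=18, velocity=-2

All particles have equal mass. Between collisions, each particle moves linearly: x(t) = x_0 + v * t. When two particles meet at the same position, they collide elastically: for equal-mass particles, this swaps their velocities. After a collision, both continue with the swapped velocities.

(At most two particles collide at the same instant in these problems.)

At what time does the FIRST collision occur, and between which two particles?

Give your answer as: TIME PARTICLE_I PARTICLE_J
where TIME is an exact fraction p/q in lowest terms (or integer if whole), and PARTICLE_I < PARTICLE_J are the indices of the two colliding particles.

Pair (0,1): pos 10,18 vel 0,-2 -> gap=8, closing at 2/unit, collide at t=4
Earliest collision: t=4 between 0 and 1

Answer: 4 0 1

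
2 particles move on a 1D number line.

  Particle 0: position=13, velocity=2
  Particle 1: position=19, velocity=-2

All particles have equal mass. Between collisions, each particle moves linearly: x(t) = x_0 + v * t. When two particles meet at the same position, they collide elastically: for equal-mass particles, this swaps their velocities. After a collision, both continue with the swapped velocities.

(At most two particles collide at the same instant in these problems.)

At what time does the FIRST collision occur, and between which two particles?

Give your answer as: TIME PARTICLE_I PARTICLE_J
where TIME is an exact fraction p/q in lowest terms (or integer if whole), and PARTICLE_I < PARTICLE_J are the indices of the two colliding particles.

Answer: 3/2 0 1

Derivation:
Pair (0,1): pos 13,19 vel 2,-2 -> gap=6, closing at 4/unit, collide at t=3/2
Earliest collision: t=3/2 between 0 and 1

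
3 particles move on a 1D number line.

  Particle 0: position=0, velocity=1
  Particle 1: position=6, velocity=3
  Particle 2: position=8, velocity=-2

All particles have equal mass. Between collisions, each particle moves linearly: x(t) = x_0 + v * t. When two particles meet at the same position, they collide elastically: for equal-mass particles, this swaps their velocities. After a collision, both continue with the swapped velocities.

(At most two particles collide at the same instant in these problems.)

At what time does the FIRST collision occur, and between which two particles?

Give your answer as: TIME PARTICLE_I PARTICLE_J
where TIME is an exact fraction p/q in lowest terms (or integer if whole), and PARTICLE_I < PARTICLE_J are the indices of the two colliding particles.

Answer: 2/5 1 2

Derivation:
Pair (0,1): pos 0,6 vel 1,3 -> not approaching (rel speed -2 <= 0)
Pair (1,2): pos 6,8 vel 3,-2 -> gap=2, closing at 5/unit, collide at t=2/5
Earliest collision: t=2/5 between 1 and 2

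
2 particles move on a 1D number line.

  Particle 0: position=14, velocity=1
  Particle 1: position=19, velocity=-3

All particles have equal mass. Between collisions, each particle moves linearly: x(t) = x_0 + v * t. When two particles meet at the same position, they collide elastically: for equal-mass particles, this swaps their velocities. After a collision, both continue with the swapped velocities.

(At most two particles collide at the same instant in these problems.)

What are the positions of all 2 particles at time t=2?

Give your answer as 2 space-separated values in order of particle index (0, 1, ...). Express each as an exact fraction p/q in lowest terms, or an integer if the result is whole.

Answer: 13 16

Derivation:
Collision at t=5/4: particles 0 and 1 swap velocities; positions: p0=61/4 p1=61/4; velocities now: v0=-3 v1=1
Advance to t=2 (no further collisions before then); velocities: v0=-3 v1=1; positions = 13 16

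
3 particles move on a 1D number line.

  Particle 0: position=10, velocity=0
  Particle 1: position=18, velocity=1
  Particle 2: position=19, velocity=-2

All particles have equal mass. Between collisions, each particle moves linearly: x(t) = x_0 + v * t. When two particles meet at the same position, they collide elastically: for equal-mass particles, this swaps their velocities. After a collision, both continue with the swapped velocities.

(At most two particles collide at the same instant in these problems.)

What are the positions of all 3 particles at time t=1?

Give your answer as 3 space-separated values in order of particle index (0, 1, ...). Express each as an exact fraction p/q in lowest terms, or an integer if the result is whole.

Answer: 10 17 19

Derivation:
Collision at t=1/3: particles 1 and 2 swap velocities; positions: p0=10 p1=55/3 p2=55/3; velocities now: v0=0 v1=-2 v2=1
Advance to t=1 (no further collisions before then); velocities: v0=0 v1=-2 v2=1; positions = 10 17 19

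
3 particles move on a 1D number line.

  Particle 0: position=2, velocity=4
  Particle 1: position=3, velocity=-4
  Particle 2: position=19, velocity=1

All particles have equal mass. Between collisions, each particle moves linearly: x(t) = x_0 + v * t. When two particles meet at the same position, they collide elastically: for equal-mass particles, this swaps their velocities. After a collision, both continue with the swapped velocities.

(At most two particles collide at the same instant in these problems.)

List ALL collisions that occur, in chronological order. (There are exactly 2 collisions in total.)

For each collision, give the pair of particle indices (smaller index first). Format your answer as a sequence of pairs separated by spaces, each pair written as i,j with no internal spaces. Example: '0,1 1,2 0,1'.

Answer: 0,1 1,2

Derivation:
Collision at t=1/8: particles 0 and 1 swap velocities; positions: p0=5/2 p1=5/2 p2=153/8; velocities now: v0=-4 v1=4 v2=1
Collision at t=17/3: particles 1 and 2 swap velocities; positions: p0=-59/3 p1=74/3 p2=74/3; velocities now: v0=-4 v1=1 v2=4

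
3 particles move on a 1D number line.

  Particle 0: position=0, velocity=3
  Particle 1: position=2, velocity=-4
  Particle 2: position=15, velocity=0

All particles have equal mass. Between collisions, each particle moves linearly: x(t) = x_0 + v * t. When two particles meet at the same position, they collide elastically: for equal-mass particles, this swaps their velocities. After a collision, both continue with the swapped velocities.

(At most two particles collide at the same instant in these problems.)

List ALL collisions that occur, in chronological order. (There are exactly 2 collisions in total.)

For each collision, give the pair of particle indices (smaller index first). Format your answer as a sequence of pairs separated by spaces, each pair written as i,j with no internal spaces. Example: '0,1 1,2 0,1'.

Collision at t=2/7: particles 0 and 1 swap velocities; positions: p0=6/7 p1=6/7 p2=15; velocities now: v0=-4 v1=3 v2=0
Collision at t=5: particles 1 and 2 swap velocities; positions: p0=-18 p1=15 p2=15; velocities now: v0=-4 v1=0 v2=3

Answer: 0,1 1,2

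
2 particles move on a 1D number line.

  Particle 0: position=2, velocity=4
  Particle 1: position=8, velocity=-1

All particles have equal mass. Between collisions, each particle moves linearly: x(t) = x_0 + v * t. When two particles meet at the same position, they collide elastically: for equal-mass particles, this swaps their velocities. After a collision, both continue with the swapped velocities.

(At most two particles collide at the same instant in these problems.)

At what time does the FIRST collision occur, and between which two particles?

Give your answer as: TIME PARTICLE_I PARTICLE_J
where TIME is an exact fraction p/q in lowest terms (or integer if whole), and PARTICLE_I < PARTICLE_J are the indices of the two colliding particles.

Answer: 6/5 0 1

Derivation:
Pair (0,1): pos 2,8 vel 4,-1 -> gap=6, closing at 5/unit, collide at t=6/5
Earliest collision: t=6/5 between 0 and 1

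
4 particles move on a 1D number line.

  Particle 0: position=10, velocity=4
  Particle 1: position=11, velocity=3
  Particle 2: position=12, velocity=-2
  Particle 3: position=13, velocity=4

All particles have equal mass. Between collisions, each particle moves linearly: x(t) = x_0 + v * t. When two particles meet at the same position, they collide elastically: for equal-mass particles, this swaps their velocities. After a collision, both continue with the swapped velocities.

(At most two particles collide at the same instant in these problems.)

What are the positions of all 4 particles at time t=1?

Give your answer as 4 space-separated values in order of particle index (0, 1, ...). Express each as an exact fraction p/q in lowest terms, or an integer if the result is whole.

Answer: 10 14 14 17

Derivation:
Collision at t=1/5: particles 1 and 2 swap velocities; positions: p0=54/5 p1=58/5 p2=58/5 p3=69/5; velocities now: v0=4 v1=-2 v2=3 v3=4
Collision at t=1/3: particles 0 and 1 swap velocities; positions: p0=34/3 p1=34/3 p2=12 p3=43/3; velocities now: v0=-2 v1=4 v2=3 v3=4
Collision at t=1: particles 1 and 2 swap velocities; positions: p0=10 p1=14 p2=14 p3=17; velocities now: v0=-2 v1=3 v2=4 v3=4
Advance to t=1 (no further collisions before then); velocities: v0=-2 v1=3 v2=4 v3=4; positions = 10 14 14 17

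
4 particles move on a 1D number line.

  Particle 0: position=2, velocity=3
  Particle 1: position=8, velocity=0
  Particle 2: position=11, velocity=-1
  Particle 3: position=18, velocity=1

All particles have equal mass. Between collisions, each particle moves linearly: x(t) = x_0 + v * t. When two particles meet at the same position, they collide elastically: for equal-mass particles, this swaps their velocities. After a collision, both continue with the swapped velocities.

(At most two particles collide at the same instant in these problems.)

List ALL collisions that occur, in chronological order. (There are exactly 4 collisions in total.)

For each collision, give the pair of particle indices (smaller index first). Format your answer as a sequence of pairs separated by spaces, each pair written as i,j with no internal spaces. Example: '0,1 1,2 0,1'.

Collision at t=2: particles 0 and 1 swap velocities; positions: p0=8 p1=8 p2=9 p3=20; velocities now: v0=0 v1=3 v2=-1 v3=1
Collision at t=9/4: particles 1 and 2 swap velocities; positions: p0=8 p1=35/4 p2=35/4 p3=81/4; velocities now: v0=0 v1=-1 v2=3 v3=1
Collision at t=3: particles 0 and 1 swap velocities; positions: p0=8 p1=8 p2=11 p3=21; velocities now: v0=-1 v1=0 v2=3 v3=1
Collision at t=8: particles 2 and 3 swap velocities; positions: p0=3 p1=8 p2=26 p3=26; velocities now: v0=-1 v1=0 v2=1 v3=3

Answer: 0,1 1,2 0,1 2,3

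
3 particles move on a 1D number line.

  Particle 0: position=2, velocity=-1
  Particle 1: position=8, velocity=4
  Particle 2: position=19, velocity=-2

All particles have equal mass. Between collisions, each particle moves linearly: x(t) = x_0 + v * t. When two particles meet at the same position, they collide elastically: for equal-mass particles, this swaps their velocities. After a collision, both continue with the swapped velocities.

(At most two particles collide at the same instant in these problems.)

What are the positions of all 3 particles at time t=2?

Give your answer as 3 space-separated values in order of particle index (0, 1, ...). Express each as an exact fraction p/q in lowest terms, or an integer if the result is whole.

Collision at t=11/6: particles 1 and 2 swap velocities; positions: p0=1/6 p1=46/3 p2=46/3; velocities now: v0=-1 v1=-2 v2=4
Advance to t=2 (no further collisions before then); velocities: v0=-1 v1=-2 v2=4; positions = 0 15 16

Answer: 0 15 16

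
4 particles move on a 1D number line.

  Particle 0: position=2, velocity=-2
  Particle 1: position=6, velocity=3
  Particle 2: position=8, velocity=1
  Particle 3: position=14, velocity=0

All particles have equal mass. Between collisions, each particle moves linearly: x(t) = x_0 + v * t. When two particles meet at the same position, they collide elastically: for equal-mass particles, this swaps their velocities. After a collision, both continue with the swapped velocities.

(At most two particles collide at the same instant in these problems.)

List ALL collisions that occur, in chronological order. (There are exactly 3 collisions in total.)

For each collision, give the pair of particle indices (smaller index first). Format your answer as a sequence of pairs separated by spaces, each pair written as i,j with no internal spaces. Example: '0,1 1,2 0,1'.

Answer: 1,2 2,3 1,2

Derivation:
Collision at t=1: particles 1 and 2 swap velocities; positions: p0=0 p1=9 p2=9 p3=14; velocities now: v0=-2 v1=1 v2=3 v3=0
Collision at t=8/3: particles 2 and 3 swap velocities; positions: p0=-10/3 p1=32/3 p2=14 p3=14; velocities now: v0=-2 v1=1 v2=0 v3=3
Collision at t=6: particles 1 and 2 swap velocities; positions: p0=-10 p1=14 p2=14 p3=24; velocities now: v0=-2 v1=0 v2=1 v3=3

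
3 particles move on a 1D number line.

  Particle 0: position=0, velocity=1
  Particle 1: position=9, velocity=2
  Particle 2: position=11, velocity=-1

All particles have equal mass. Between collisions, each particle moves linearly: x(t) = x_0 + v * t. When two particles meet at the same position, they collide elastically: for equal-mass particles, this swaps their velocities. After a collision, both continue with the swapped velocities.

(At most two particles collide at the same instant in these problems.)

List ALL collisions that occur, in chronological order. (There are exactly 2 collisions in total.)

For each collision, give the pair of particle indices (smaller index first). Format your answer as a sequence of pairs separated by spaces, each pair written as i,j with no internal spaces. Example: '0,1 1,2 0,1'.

Answer: 1,2 0,1

Derivation:
Collision at t=2/3: particles 1 and 2 swap velocities; positions: p0=2/3 p1=31/3 p2=31/3; velocities now: v0=1 v1=-1 v2=2
Collision at t=11/2: particles 0 and 1 swap velocities; positions: p0=11/2 p1=11/2 p2=20; velocities now: v0=-1 v1=1 v2=2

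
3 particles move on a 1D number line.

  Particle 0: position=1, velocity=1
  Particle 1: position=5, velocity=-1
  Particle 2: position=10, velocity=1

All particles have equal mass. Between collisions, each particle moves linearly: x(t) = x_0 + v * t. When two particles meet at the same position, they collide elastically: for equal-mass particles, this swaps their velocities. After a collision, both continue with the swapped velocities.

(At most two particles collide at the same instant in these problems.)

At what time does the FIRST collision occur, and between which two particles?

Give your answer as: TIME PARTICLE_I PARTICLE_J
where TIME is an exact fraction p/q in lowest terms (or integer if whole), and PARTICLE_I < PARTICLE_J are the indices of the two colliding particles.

Answer: 2 0 1

Derivation:
Pair (0,1): pos 1,5 vel 1,-1 -> gap=4, closing at 2/unit, collide at t=2
Pair (1,2): pos 5,10 vel -1,1 -> not approaching (rel speed -2 <= 0)
Earliest collision: t=2 between 0 and 1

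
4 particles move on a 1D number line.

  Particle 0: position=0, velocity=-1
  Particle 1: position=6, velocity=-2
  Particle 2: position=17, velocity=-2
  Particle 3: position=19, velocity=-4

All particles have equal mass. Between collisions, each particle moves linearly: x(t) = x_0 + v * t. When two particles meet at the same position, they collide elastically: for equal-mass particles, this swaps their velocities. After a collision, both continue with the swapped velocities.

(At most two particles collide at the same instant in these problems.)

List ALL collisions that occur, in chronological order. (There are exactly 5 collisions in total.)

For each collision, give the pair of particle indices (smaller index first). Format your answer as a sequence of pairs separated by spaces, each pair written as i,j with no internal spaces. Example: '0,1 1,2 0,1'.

Collision at t=1: particles 2 and 3 swap velocities; positions: p0=-1 p1=4 p2=15 p3=15; velocities now: v0=-1 v1=-2 v2=-4 v3=-2
Collision at t=6: particles 0 and 1 swap velocities; positions: p0=-6 p1=-6 p2=-5 p3=5; velocities now: v0=-2 v1=-1 v2=-4 v3=-2
Collision at t=19/3: particles 1 and 2 swap velocities; positions: p0=-20/3 p1=-19/3 p2=-19/3 p3=13/3; velocities now: v0=-2 v1=-4 v2=-1 v3=-2
Collision at t=13/2: particles 0 and 1 swap velocities; positions: p0=-7 p1=-7 p2=-13/2 p3=4; velocities now: v0=-4 v1=-2 v2=-1 v3=-2
Collision at t=17: particles 2 and 3 swap velocities; positions: p0=-49 p1=-28 p2=-17 p3=-17; velocities now: v0=-4 v1=-2 v2=-2 v3=-1

Answer: 2,3 0,1 1,2 0,1 2,3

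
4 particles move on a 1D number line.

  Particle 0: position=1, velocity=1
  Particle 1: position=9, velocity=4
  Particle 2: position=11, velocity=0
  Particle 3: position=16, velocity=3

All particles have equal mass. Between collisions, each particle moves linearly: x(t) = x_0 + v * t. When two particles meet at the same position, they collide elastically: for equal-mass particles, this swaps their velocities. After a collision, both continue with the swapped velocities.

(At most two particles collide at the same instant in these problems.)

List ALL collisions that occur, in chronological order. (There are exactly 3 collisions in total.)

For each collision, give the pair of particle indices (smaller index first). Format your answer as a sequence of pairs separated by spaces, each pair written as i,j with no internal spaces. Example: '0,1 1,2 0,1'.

Collision at t=1/2: particles 1 and 2 swap velocities; positions: p0=3/2 p1=11 p2=11 p3=35/2; velocities now: v0=1 v1=0 v2=4 v3=3
Collision at t=7: particles 2 and 3 swap velocities; positions: p0=8 p1=11 p2=37 p3=37; velocities now: v0=1 v1=0 v2=3 v3=4
Collision at t=10: particles 0 and 1 swap velocities; positions: p0=11 p1=11 p2=46 p3=49; velocities now: v0=0 v1=1 v2=3 v3=4

Answer: 1,2 2,3 0,1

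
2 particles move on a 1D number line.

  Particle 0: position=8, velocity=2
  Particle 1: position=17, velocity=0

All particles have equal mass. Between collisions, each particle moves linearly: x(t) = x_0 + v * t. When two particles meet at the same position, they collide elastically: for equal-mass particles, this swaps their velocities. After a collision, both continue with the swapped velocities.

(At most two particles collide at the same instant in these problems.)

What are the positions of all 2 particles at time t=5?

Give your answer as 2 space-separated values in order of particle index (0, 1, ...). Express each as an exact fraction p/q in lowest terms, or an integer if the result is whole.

Answer: 17 18

Derivation:
Collision at t=9/2: particles 0 and 1 swap velocities; positions: p0=17 p1=17; velocities now: v0=0 v1=2
Advance to t=5 (no further collisions before then); velocities: v0=0 v1=2; positions = 17 18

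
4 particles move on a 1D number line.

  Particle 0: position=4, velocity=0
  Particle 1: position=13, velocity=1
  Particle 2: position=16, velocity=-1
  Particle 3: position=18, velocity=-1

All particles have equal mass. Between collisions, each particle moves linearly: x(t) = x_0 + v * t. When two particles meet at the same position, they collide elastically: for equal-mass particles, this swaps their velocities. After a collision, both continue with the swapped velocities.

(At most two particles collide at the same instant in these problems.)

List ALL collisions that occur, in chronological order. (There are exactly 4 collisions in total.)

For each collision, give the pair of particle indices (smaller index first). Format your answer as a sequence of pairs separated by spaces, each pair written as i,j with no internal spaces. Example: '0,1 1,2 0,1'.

Collision at t=3/2: particles 1 and 2 swap velocities; positions: p0=4 p1=29/2 p2=29/2 p3=33/2; velocities now: v0=0 v1=-1 v2=1 v3=-1
Collision at t=5/2: particles 2 and 3 swap velocities; positions: p0=4 p1=27/2 p2=31/2 p3=31/2; velocities now: v0=0 v1=-1 v2=-1 v3=1
Collision at t=12: particles 0 and 1 swap velocities; positions: p0=4 p1=4 p2=6 p3=25; velocities now: v0=-1 v1=0 v2=-1 v3=1
Collision at t=14: particles 1 and 2 swap velocities; positions: p0=2 p1=4 p2=4 p3=27; velocities now: v0=-1 v1=-1 v2=0 v3=1

Answer: 1,2 2,3 0,1 1,2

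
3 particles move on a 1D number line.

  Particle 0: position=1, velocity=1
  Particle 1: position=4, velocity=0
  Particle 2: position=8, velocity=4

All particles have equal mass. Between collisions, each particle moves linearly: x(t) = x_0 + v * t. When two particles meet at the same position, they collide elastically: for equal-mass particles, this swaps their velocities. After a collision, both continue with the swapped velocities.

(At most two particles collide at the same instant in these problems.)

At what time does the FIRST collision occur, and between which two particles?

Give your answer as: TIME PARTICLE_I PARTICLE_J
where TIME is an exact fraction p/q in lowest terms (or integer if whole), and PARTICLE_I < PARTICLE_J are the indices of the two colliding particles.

Answer: 3 0 1

Derivation:
Pair (0,1): pos 1,4 vel 1,0 -> gap=3, closing at 1/unit, collide at t=3
Pair (1,2): pos 4,8 vel 0,4 -> not approaching (rel speed -4 <= 0)
Earliest collision: t=3 between 0 and 1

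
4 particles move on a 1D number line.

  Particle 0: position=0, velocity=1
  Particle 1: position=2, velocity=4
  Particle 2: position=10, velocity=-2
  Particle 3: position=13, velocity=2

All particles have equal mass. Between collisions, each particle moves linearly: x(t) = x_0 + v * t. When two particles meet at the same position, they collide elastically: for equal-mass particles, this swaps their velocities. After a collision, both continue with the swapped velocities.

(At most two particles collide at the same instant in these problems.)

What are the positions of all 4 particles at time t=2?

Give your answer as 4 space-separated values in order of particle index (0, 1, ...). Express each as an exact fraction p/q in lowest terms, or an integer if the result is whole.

Collision at t=4/3: particles 1 and 2 swap velocities; positions: p0=4/3 p1=22/3 p2=22/3 p3=47/3; velocities now: v0=1 v1=-2 v2=4 v3=2
Advance to t=2 (no further collisions before then); velocities: v0=1 v1=-2 v2=4 v3=2; positions = 2 6 10 17

Answer: 2 6 10 17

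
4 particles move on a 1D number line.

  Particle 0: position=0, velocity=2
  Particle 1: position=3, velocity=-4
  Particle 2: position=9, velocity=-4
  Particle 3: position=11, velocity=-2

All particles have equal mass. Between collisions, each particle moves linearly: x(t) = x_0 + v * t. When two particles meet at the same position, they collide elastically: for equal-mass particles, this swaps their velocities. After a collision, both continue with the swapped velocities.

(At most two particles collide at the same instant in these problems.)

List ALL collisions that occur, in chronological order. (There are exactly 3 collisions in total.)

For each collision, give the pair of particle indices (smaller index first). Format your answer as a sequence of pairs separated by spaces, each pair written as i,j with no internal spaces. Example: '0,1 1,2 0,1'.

Answer: 0,1 1,2 2,3

Derivation:
Collision at t=1/2: particles 0 and 1 swap velocities; positions: p0=1 p1=1 p2=7 p3=10; velocities now: v0=-4 v1=2 v2=-4 v3=-2
Collision at t=3/2: particles 1 and 2 swap velocities; positions: p0=-3 p1=3 p2=3 p3=8; velocities now: v0=-4 v1=-4 v2=2 v3=-2
Collision at t=11/4: particles 2 and 3 swap velocities; positions: p0=-8 p1=-2 p2=11/2 p3=11/2; velocities now: v0=-4 v1=-4 v2=-2 v3=2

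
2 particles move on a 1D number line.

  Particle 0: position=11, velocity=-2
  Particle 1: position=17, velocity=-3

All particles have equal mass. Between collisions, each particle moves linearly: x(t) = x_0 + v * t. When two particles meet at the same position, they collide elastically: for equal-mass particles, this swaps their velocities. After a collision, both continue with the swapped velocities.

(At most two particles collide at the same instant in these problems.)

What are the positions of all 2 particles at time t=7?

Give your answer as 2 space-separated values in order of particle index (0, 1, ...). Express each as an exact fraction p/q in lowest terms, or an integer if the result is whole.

Collision at t=6: particles 0 and 1 swap velocities; positions: p0=-1 p1=-1; velocities now: v0=-3 v1=-2
Advance to t=7 (no further collisions before then); velocities: v0=-3 v1=-2; positions = -4 -3

Answer: -4 -3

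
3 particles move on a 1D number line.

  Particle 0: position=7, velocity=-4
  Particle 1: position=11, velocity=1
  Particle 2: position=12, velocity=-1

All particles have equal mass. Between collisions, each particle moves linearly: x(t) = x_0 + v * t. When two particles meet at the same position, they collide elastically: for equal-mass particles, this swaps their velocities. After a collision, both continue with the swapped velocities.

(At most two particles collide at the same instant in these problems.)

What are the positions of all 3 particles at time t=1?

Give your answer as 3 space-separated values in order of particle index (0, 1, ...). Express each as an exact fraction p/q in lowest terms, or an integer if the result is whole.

Collision at t=1/2: particles 1 and 2 swap velocities; positions: p0=5 p1=23/2 p2=23/2; velocities now: v0=-4 v1=-1 v2=1
Advance to t=1 (no further collisions before then); velocities: v0=-4 v1=-1 v2=1; positions = 3 11 12

Answer: 3 11 12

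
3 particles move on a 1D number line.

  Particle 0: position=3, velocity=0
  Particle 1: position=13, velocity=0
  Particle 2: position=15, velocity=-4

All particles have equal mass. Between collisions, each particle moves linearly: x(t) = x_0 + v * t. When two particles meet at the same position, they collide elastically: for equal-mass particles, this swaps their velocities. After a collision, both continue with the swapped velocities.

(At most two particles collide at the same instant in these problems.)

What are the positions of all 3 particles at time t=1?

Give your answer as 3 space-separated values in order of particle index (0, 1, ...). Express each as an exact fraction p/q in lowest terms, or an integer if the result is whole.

Answer: 3 11 13

Derivation:
Collision at t=1/2: particles 1 and 2 swap velocities; positions: p0=3 p1=13 p2=13; velocities now: v0=0 v1=-4 v2=0
Advance to t=1 (no further collisions before then); velocities: v0=0 v1=-4 v2=0; positions = 3 11 13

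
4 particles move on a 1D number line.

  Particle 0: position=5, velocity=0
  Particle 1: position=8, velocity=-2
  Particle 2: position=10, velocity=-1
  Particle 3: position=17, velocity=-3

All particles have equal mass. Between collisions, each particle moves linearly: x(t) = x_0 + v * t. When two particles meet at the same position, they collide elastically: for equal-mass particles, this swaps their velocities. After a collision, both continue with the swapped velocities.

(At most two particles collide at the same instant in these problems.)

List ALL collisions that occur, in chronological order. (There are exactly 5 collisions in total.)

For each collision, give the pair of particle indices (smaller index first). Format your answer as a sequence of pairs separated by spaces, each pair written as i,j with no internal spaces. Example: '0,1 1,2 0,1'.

Answer: 0,1 2,3 1,2 2,3 0,1

Derivation:
Collision at t=3/2: particles 0 and 1 swap velocities; positions: p0=5 p1=5 p2=17/2 p3=25/2; velocities now: v0=-2 v1=0 v2=-1 v3=-3
Collision at t=7/2: particles 2 and 3 swap velocities; positions: p0=1 p1=5 p2=13/2 p3=13/2; velocities now: v0=-2 v1=0 v2=-3 v3=-1
Collision at t=4: particles 1 and 2 swap velocities; positions: p0=0 p1=5 p2=5 p3=6; velocities now: v0=-2 v1=-3 v2=0 v3=-1
Collision at t=5: particles 2 and 3 swap velocities; positions: p0=-2 p1=2 p2=5 p3=5; velocities now: v0=-2 v1=-3 v2=-1 v3=0
Collision at t=9: particles 0 and 1 swap velocities; positions: p0=-10 p1=-10 p2=1 p3=5; velocities now: v0=-3 v1=-2 v2=-1 v3=0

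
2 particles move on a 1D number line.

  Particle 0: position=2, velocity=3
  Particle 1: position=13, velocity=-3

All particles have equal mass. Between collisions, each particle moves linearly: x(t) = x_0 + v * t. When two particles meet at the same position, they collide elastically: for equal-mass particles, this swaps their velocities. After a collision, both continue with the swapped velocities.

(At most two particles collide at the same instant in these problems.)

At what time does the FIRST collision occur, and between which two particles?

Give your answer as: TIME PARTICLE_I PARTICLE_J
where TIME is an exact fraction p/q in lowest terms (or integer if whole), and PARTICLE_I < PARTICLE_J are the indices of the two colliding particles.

Pair (0,1): pos 2,13 vel 3,-3 -> gap=11, closing at 6/unit, collide at t=11/6
Earliest collision: t=11/6 between 0 and 1

Answer: 11/6 0 1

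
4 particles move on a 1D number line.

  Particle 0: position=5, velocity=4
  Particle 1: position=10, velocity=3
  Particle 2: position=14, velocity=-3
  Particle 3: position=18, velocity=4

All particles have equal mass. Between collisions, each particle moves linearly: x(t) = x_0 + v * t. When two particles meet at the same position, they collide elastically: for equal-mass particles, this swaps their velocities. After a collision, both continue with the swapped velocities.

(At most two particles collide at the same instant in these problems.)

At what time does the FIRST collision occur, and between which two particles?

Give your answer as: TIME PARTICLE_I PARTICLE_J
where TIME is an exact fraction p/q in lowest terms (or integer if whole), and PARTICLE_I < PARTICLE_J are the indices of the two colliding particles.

Pair (0,1): pos 5,10 vel 4,3 -> gap=5, closing at 1/unit, collide at t=5
Pair (1,2): pos 10,14 vel 3,-3 -> gap=4, closing at 6/unit, collide at t=2/3
Pair (2,3): pos 14,18 vel -3,4 -> not approaching (rel speed -7 <= 0)
Earliest collision: t=2/3 between 1 and 2

Answer: 2/3 1 2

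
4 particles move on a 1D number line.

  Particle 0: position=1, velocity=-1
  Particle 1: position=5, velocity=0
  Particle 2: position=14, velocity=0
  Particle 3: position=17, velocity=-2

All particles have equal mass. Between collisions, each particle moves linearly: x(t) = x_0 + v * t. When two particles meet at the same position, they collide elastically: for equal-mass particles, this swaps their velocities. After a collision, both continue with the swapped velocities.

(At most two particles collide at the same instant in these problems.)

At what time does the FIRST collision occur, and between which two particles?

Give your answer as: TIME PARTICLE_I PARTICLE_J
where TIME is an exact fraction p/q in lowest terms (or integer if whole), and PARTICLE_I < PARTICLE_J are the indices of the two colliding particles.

Answer: 3/2 2 3

Derivation:
Pair (0,1): pos 1,5 vel -1,0 -> not approaching (rel speed -1 <= 0)
Pair (1,2): pos 5,14 vel 0,0 -> not approaching (rel speed 0 <= 0)
Pair (2,3): pos 14,17 vel 0,-2 -> gap=3, closing at 2/unit, collide at t=3/2
Earliest collision: t=3/2 between 2 and 3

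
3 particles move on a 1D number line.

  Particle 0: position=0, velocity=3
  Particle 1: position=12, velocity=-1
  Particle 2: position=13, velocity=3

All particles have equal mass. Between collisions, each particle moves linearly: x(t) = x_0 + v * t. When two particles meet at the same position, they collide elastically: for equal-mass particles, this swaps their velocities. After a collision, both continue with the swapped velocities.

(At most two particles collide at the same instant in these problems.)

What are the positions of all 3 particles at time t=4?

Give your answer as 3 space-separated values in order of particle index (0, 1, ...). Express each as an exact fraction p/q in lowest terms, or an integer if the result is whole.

Collision at t=3: particles 0 and 1 swap velocities; positions: p0=9 p1=9 p2=22; velocities now: v0=-1 v1=3 v2=3
Advance to t=4 (no further collisions before then); velocities: v0=-1 v1=3 v2=3; positions = 8 12 25

Answer: 8 12 25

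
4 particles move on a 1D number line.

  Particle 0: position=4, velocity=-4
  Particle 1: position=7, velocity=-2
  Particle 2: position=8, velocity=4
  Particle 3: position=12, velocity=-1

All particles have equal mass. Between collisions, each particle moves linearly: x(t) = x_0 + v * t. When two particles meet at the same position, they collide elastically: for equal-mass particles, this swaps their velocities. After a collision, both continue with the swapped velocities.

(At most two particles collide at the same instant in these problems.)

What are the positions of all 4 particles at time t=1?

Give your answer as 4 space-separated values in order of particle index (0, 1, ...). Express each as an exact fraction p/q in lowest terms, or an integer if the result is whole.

Collision at t=4/5: particles 2 and 3 swap velocities; positions: p0=4/5 p1=27/5 p2=56/5 p3=56/5; velocities now: v0=-4 v1=-2 v2=-1 v3=4
Advance to t=1 (no further collisions before then); velocities: v0=-4 v1=-2 v2=-1 v3=4; positions = 0 5 11 12

Answer: 0 5 11 12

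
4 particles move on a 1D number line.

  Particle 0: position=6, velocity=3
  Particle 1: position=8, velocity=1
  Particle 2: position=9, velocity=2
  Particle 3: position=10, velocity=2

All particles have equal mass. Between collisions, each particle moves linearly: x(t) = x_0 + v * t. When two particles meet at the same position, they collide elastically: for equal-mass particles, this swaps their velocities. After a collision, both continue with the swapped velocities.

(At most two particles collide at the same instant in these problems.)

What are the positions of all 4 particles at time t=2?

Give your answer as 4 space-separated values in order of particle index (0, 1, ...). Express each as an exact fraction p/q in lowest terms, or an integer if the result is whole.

Answer: 10 12 13 14

Derivation:
Collision at t=1: particles 0 and 1 swap velocities; positions: p0=9 p1=9 p2=11 p3=12; velocities now: v0=1 v1=3 v2=2 v3=2
Advance to t=2 (no further collisions before then); velocities: v0=1 v1=3 v2=2 v3=2; positions = 10 12 13 14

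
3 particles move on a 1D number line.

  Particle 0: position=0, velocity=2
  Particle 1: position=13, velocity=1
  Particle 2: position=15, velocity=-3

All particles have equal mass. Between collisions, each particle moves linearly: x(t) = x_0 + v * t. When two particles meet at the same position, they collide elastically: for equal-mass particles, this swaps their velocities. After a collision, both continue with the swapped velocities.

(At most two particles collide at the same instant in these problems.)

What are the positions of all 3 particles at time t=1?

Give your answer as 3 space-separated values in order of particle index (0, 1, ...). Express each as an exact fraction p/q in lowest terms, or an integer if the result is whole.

Collision at t=1/2: particles 1 and 2 swap velocities; positions: p0=1 p1=27/2 p2=27/2; velocities now: v0=2 v1=-3 v2=1
Advance to t=1 (no further collisions before then); velocities: v0=2 v1=-3 v2=1; positions = 2 12 14

Answer: 2 12 14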